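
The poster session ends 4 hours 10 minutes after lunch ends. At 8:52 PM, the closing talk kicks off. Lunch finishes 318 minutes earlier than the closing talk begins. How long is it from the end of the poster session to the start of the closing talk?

Lunch ends at 8:52 PM − 318 min = 3:34 PM.
The poster session ends at 3:34 PM + 250 min = 7:44 PM.
From 7:44 PM to 8:52 PM is 1 hour 8 minutes.

1 hour 8 minutes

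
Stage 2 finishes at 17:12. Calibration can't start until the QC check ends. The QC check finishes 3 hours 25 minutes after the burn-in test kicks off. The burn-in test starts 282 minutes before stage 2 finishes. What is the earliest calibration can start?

The burn-in test starts at 17:12 − 282 min = 12:30.
The QC check ends at 12:30 + 205 min = 15:55.
Calibration is bounded by the QC check, so the earliest it can start is 15:55.

15:55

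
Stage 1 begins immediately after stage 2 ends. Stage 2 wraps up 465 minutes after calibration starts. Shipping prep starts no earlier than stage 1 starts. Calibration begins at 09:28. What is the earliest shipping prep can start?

17:13

Stage 2 ends at 09:28 + 465 min = 17:13.
So stage 1 starts at 17:13.
Shipping prep is bounded by stage 1, so the earliest it can start is 17:13.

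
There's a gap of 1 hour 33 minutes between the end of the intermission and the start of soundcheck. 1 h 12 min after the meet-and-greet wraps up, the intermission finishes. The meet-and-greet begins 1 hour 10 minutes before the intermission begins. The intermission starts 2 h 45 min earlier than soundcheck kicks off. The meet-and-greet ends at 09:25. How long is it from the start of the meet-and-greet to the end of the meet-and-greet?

The intermission ends at 09:25 + 72 min = 10:37.
Soundcheck starts at 10:37 + 93 min = 12:10.
The intermission starts at 12:10 − 165 min = 09:25.
The meet-and-greet starts at 09:25 − 70 min = 08:15.
From 08:15 to 09:25 is 70 minutes.

70 minutes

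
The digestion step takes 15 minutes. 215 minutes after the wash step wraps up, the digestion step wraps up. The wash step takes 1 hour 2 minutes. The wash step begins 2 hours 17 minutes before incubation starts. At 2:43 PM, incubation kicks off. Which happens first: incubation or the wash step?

the wash step

The wash step starts at 2:43 PM − 137 min = 12:26 PM.
Incubation starts at 2:43 PM and the wash step starts at 12:26 PM, so the wash step is first.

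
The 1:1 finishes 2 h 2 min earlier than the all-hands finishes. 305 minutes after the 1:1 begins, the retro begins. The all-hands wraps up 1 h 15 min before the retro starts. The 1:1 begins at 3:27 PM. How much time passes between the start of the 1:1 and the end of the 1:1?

The retro starts at 3:27 PM + 305 min = 8:32 PM.
The all-hands ends at 8:32 PM − 75 min = 7:17 PM.
The 1:1 ends at 7:17 PM − 122 min = 5:15 PM.
From 3:27 PM to 5:15 PM is 1 h 48 min.

1 h 48 min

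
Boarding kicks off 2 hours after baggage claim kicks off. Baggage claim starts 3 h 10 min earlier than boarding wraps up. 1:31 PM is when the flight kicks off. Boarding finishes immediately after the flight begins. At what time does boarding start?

12:21 PM

Boarding ends at 1:31 PM.
Baggage claim starts at 1:31 PM − 190 min = 10:21 AM.
Boarding starts at 10:21 AM + 120 min = 12:21 PM.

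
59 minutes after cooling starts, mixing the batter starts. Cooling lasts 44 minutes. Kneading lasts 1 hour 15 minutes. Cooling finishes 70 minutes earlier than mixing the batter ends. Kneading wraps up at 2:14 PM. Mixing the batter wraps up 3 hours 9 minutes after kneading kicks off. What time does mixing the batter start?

Kneading starts at 2:14 PM − 75 min = 12:59 PM.
Mixing the batter ends at 12:59 PM + 189 min = 4:08 PM.
Cooling ends at 4:08 PM − 70 min = 2:58 PM.
Cooling starts at 2:58 PM − 44 min = 2:14 PM.
Mixing the batter starts at 2:14 PM + 59 min = 3:13 PM.

3:13 PM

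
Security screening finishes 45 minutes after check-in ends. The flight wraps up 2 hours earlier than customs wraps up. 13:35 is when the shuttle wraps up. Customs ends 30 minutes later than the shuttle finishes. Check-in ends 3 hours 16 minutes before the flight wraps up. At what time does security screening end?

09:34

Customs ends at 13:35 + 30 min = 14:05.
The flight ends at 14:05 − 120 min = 12:05.
Check-in ends at 12:05 − 196 min = 08:49.
Security screening ends at 08:49 + 45 min = 09:34.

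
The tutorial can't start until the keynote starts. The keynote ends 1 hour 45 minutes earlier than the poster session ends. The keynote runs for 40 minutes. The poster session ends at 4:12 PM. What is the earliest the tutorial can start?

The keynote ends at 4:12 PM − 105 min = 2:27 PM.
The keynote starts at 2:27 PM − 40 min = 1:47 PM.
The tutorial is bounded by the keynote, so the earliest it can start is 1:47 PM.

1:47 PM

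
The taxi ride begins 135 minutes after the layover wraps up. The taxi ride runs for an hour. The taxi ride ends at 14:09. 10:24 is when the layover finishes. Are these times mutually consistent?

No

The taxi ride starts at 10:24 + 135 min = 12:39.
The taxi ride ends at 12:39 + 60 min = 13:39.
But the taxi ride is also said to end at 14:09 — a 30-minute conflict.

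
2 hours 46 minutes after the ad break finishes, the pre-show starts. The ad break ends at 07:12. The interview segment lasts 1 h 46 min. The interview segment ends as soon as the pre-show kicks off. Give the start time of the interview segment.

08:12

The pre-show starts at 07:12 + 166 min = 09:58.
So the interview segment ends at 09:58.
The interview segment starts at 09:58 − 106 min = 08:12.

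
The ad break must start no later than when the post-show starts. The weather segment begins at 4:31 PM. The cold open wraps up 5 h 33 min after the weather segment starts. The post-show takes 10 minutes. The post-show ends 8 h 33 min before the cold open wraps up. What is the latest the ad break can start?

The cold open ends at 4:31 PM + 333 min = 10:04 PM.
The post-show ends at 10:04 PM − 513 min = 1:31 PM.
The post-show starts at 1:31 PM − 10 min = 1:21 PM.
The ad break is bounded by the post-show, so the latest it can start is 1:21 PM.

1:21 PM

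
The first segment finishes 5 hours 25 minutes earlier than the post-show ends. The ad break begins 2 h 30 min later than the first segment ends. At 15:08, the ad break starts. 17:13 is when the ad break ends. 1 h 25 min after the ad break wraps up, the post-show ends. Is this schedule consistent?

The post-show ends at 17:13 + 85 min = 18:38.
The first segment ends at 18:38 − 325 min = 13:13.
The ad break starts at 13:13 + 150 min = 15:43.
But the ad break is also said to start at 15:08 — a 35-minute conflict.

No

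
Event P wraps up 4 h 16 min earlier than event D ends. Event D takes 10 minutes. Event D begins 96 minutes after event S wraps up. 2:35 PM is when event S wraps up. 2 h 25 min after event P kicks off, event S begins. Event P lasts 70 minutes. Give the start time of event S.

1:20 PM

Event D starts at 2:35 PM + 96 min = 4:11 PM.
Event D ends at 4:11 PM + 10 min = 4:21 PM.
Event P ends at 4:21 PM − 256 min = 12:05 PM.
Event P starts at 12:05 PM − 70 min = 10:55 AM.
Event S starts at 10:55 AM + 145 min = 1:20 PM.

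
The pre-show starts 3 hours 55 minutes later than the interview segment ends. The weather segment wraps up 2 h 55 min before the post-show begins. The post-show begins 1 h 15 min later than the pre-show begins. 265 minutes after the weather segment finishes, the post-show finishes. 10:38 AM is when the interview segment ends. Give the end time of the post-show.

The pre-show starts at 10:38 AM + 235 min = 2:33 PM.
The post-show starts at 2:33 PM + 75 min = 3:48 PM.
The weather segment ends at 3:48 PM − 175 min = 12:53 PM.
The post-show ends at 12:53 PM + 265 min = 5:18 PM.

5:18 PM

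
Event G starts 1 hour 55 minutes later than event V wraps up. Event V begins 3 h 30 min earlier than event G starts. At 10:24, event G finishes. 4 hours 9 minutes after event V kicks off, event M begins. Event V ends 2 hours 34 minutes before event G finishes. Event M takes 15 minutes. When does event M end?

Event V ends at 10:24 − 154 min = 07:50.
Event G starts at 07:50 + 115 min = 09:45.
Event V starts at 09:45 − 210 min = 06:15.
Event M starts at 06:15 + 249 min = 10:24.
Event M ends at 10:24 + 15 min = 10:39.

10:39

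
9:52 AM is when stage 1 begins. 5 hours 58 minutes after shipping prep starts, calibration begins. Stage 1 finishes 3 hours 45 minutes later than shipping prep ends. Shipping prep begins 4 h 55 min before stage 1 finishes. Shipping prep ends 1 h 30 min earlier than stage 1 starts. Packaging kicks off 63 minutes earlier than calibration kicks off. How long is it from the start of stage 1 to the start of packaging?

2 h 15 min

Shipping prep ends at 9:52 AM − 90 min = 8:22 AM.
Stage 1 ends at 8:22 AM + 225 min = 12:07 PM.
Shipping prep starts at 12:07 PM − 295 min = 7:12 AM.
Calibration starts at 7:12 AM + 358 min = 1:10 PM.
Packaging starts at 1:10 PM − 63 min = 12:07 PM.
From 9:52 AM to 12:07 PM is 2 h 15 min.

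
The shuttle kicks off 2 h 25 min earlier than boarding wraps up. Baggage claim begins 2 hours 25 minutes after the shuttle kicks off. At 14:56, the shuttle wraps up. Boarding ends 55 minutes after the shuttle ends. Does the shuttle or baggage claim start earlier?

the shuttle

Boarding ends at 14:56 + 55 min = 15:51.
The shuttle starts at 15:51 − 145 min = 13:26.
Baggage claim starts at 13:26 + 145 min = 15:51.
The shuttle starts at 13:26 and baggage claim starts at 15:51, so the shuttle is first.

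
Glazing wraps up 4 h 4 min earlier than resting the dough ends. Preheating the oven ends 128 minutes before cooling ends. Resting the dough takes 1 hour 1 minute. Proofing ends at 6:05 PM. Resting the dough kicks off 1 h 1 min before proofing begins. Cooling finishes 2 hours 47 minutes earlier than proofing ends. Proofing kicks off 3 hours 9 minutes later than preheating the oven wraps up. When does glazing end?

12:15 PM

Cooling ends at 6:05 PM − 167 min = 3:18 PM.
Preheating the oven ends at 3:18 PM − 128 min = 1:10 PM.
Proofing starts at 1:10 PM + 189 min = 4:19 PM.
Resting the dough starts at 4:19 PM − 61 min = 3:18 PM.
Resting the dough ends at 3:18 PM + 61 min = 4:19 PM.
Glazing ends at 4:19 PM − 244 min = 12:15 PM.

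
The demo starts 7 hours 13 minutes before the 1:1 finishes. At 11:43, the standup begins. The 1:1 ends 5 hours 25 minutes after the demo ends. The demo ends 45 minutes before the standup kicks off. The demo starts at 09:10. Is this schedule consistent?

Yes

The demo ends at 11:43 − 45 min = 10:58.
The 1:1 ends at 10:58 + 325 min = 16:23.
The demo starts at 16:23 − 433 min = 09:10.
That matches the stated 09:10, so the schedule is consistent.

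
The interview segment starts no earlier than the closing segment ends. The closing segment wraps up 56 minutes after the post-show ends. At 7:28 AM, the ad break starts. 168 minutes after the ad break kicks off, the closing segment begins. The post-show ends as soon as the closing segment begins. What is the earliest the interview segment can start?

11:12 AM

The closing segment starts at 7:28 AM + 168 min = 10:16 AM.
So the post-show ends at 10:16 AM.
The closing segment ends at 10:16 AM + 56 min = 11:12 AM.
The interview segment is bounded by the closing segment, so the earliest it can start is 11:12 AM.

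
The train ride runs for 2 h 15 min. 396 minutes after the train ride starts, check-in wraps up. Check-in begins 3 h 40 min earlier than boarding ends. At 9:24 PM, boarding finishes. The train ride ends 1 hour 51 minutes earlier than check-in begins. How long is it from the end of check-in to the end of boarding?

Check-in starts at 9:24 PM − 220 min = 5:44 PM.
The train ride ends at 5:44 PM − 111 min = 3:53 PM.
The train ride starts at 3:53 PM − 135 min = 1:38 PM.
Check-in ends at 1:38 PM + 396 min = 8:14 PM.
From 8:14 PM to 9:24 PM is 70 minutes.

70 minutes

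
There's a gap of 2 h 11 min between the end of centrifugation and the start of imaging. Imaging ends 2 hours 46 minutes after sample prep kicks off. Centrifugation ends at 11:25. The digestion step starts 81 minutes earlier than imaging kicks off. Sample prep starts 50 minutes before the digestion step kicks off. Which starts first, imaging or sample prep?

Imaging starts at 11:25 + 131 min = 13:36.
The digestion step starts at 13:36 − 81 min = 12:15.
Sample prep starts at 12:15 − 50 min = 11:25.
Imaging starts at 13:36 and sample prep starts at 11:25, so sample prep is first.

sample prep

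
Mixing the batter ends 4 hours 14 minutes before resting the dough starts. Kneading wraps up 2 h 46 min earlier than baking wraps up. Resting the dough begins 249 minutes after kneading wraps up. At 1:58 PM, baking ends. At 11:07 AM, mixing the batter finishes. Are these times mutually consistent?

Kneading ends at 1:58 PM − 166 min = 11:12 AM.
Resting the dough starts at 11:12 AM + 249 min = 3:21 PM.
Mixing the batter ends at 3:21 PM − 254 min = 11:07 AM.
That matches the stated 11:07 AM, so the schedule is consistent.

Yes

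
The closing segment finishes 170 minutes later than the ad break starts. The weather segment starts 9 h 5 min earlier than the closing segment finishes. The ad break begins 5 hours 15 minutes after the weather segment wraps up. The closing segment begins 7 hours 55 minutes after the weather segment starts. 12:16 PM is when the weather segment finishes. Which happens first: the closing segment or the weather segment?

The ad break starts at 12:16 PM + 315 min = 5:31 PM.
The closing segment ends at 5:31 PM + 170 min = 8:21 PM.
The weather segment starts at 8:21 PM − 545 min = 11:16 AM.
The closing segment starts at 11:16 AM + 475 min = 7:11 PM.
The closing segment starts at 7:11 PM and the weather segment starts at 11:16 AM, so the weather segment is first.

the weather segment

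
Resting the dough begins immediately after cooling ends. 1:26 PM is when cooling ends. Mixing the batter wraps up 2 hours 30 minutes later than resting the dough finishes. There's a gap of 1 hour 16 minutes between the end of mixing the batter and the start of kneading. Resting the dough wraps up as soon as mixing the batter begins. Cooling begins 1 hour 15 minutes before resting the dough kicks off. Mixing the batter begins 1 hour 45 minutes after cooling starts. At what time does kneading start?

Resting the dough starts at 1:26 PM.
Cooling starts at 1:26 PM − 75 min = 12:11 PM.
Mixing the batter starts at 12:11 PM + 105 min = 1:56 PM.
So resting the dough ends at 1:56 PM.
Mixing the batter ends at 1:56 PM + 150 min = 4:26 PM.
Kneading starts at 4:26 PM + 76 min = 5:42 PM.

5:42 PM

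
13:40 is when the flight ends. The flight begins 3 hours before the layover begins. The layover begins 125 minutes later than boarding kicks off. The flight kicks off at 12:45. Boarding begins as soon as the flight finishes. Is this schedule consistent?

Boarding starts at 13:40.
The layover starts at 13:40 + 125 min = 15:45.
The flight starts at 15:45 − 180 min = 12:45.
That matches the stated 12:45, so the schedule is consistent.

Yes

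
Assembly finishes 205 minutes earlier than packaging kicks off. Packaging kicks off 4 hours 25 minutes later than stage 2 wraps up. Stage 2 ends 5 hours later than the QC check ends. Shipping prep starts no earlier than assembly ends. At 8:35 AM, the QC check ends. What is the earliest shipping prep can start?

2:35 PM

Stage 2 ends at 8:35 AM + 300 min = 1:35 PM.
Packaging starts at 1:35 PM + 265 min = 6:00 PM.
Assembly ends at 6:00 PM − 205 min = 2:35 PM.
Shipping prep is bounded by assembly, so the earliest it can start is 2:35 PM.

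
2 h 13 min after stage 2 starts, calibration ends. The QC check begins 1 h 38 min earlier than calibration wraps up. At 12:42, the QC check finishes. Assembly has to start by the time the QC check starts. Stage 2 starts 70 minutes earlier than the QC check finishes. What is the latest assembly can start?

12:07

Stage 2 starts at 12:42 − 70 min = 11:32.
Calibration ends at 11:32 + 133 min = 13:45.
The QC check starts at 13:45 − 98 min = 12:07.
Assembly is bounded by the QC check, so the latest it can start is 12:07.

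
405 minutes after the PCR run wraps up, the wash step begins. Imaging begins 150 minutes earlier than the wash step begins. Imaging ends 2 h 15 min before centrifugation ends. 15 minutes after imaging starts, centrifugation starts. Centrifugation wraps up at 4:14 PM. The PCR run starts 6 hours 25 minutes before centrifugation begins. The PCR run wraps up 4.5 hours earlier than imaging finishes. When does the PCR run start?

7:34 AM

Imaging ends at 4:14 PM − 135 min = 1:59 PM.
The PCR run ends at 1:59 PM − 270 min = 9:29 AM.
The wash step starts at 9:29 AM + 405 min = 4:14 PM.
Imaging starts at 4:14 PM − 150 min = 1:44 PM.
Centrifugation starts at 1:44 PM + 15 min = 1:59 PM.
The PCR run starts at 1:59 PM − 385 min = 7:34 AM.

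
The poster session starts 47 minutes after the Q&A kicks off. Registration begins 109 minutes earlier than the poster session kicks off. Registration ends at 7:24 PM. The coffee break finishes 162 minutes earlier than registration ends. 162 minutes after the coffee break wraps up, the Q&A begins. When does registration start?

6:22 PM

The coffee break ends at 7:24 PM − 162 min = 4:42 PM.
The Q&A starts at 4:42 PM + 162 min = 7:24 PM.
The poster session starts at 7:24 PM + 47 min = 8:11 PM.
Registration starts at 8:11 PM − 109 min = 6:22 PM.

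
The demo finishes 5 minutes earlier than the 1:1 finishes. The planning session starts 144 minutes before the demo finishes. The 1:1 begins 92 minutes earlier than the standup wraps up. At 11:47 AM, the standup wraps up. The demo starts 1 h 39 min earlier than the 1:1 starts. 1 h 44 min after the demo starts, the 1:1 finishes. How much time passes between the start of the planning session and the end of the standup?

The 1:1 starts at 11:47 AM − 92 min = 10:15 AM.
The demo starts at 10:15 AM − 99 min = 8:36 AM.
The 1:1 ends at 8:36 AM + 104 min = 10:20 AM.
The demo ends at 10:20 AM − 5 min = 10:15 AM.
The planning session starts at 10:15 AM − 144 min = 7:51 AM.
From 7:51 AM to 11:47 AM is 3 h 56 min.

3 h 56 min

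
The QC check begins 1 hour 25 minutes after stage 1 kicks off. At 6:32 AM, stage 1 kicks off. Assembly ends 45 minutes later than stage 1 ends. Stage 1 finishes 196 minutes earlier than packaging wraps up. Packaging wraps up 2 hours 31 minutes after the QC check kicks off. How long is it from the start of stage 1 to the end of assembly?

The QC check starts at 6:32 AM + 85 min = 7:57 AM.
Packaging ends at 7:57 AM + 151 min = 10:28 AM.
Stage 1 ends at 10:28 AM − 196 min = 7:12 AM.
Assembly ends at 7:12 AM + 45 min = 7:57 AM.
From 6:32 AM to 7:57 AM is 1 h 25 min.

1 h 25 min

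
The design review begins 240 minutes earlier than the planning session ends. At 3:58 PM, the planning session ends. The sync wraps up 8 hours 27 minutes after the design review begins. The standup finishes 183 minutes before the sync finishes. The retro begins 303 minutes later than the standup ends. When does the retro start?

10:25 PM

The design review starts at 3:58 PM − 240 min = 11:58 AM.
The sync ends at 11:58 AM + 507 min = 8:25 PM.
The standup ends at 8:25 PM − 183 min = 5:22 PM.
The retro starts at 5:22 PM + 303 min = 10:25 PM.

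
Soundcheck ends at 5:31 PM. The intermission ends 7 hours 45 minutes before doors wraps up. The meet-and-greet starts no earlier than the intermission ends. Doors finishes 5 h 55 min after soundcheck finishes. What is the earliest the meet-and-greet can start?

Doors ends at 5:31 PM + 355 min = 11:26 PM.
The intermission ends at 11:26 PM − 465 min = 3:41 PM.
The meet-and-greet is bounded by the intermission, so the earliest it can start is 3:41 PM.

3:41 PM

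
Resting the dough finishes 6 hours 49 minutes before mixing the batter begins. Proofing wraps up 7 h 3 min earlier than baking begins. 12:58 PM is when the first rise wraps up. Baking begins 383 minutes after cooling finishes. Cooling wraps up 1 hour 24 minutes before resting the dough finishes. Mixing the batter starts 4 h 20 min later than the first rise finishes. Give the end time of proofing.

8:25 AM

Mixing the batter starts at 12:58 PM + 260 min = 5:18 PM.
Resting the dough ends at 5:18 PM − 409 min = 10:29 AM.
Cooling ends at 10:29 AM − 84 min = 9:05 AM.
Baking starts at 9:05 AM + 383 min = 3:28 PM.
Proofing ends at 3:28 PM − 423 min = 8:25 AM.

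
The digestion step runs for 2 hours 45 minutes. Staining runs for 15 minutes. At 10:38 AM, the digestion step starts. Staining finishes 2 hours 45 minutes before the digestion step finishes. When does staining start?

The digestion step ends at 10:38 AM + 165 min = 1:23 PM.
Staining ends at 1:23 PM − 165 min = 10:38 AM.
Staining starts at 10:38 AM − 15 min = 10:23 AM.

10:23 AM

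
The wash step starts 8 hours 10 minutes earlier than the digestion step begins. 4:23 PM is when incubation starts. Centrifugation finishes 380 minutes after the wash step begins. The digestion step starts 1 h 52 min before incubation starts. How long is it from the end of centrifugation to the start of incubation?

3 hours 42 minutes

The digestion step starts at 4:23 PM − 112 min = 2:31 PM.
The wash step starts at 2:31 PM − 490 min = 6:21 AM.
Centrifugation ends at 6:21 AM + 380 min = 12:41 PM.
From 12:41 PM to 4:23 PM is 3 hours 42 minutes.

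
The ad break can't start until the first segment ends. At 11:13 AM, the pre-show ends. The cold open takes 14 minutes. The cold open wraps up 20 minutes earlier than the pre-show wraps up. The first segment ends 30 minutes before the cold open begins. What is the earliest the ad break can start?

The cold open ends at 11:13 AM − 20 min = 10:53 AM.
The cold open starts at 10:53 AM − 14 min = 10:39 AM.
The first segment ends at 10:39 AM − 30 min = 10:09 AM.
The ad break is bounded by the first segment, so the earliest it can start is 10:09 AM.

10:09 AM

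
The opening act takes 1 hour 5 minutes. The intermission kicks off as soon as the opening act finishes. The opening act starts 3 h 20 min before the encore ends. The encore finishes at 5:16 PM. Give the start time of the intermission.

The opening act starts at 5:16 PM − 200 min = 1:56 PM.
The opening act ends at 1:56 PM + 65 min = 3:01 PM.
So the intermission starts at 3:01 PM.

3:01 PM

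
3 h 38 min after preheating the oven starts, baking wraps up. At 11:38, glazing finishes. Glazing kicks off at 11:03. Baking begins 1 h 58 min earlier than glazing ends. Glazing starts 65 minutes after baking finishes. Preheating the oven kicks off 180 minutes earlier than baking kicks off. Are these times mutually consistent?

Baking starts at 11:38 − 118 min = 09:40.
Preheating the oven starts at 09:40 − 180 min = 06:40.
Baking ends at 06:40 + 218 min = 10:18.
Glazing starts at 10:18 + 65 min = 11:23.
But glazing is also said to start at 11:03 — a 20-minute conflict.

No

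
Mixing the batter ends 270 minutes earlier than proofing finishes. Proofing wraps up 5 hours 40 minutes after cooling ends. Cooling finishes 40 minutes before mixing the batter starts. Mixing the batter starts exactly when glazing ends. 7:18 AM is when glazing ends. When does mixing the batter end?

7:48 AM

Mixing the batter starts at 7:18 AM.
Cooling ends at 7:18 AM − 40 min = 6:38 AM.
Proofing ends at 6:38 AM + 340 min = 12:18 PM.
Mixing the batter ends at 12:18 PM − 270 min = 7:48 AM.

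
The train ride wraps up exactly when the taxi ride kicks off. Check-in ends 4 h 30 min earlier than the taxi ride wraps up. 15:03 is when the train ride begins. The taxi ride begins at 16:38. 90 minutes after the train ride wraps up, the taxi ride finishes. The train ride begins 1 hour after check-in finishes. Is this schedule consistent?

The train ride ends at 16:38.
The taxi ride ends at 16:38 + 90 min = 18:08.
Check-in ends at 18:08 − 270 min = 13:38.
The train ride starts at 13:38 + 60 min = 14:38.
But the train ride is also said to start at 15:03 — a 25-minute conflict.

No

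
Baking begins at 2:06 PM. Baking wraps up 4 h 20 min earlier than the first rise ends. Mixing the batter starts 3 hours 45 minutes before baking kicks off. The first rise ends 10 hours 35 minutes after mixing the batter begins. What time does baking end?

Mixing the batter starts at 2:06 PM − 225 min = 10:21 AM.
The first rise ends at 10:21 AM + 635 min = 8:56 PM.
Baking ends at 8:56 PM − 260 min = 4:36 PM.

4:36 PM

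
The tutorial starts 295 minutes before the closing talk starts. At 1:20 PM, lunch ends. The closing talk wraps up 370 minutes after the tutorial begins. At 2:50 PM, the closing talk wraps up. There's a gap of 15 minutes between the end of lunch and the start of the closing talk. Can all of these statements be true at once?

The closing talk starts at 1:20 PM + 15 min = 1:35 PM.
The tutorial starts at 1:35 PM − 295 min = 8:40 AM.
The closing talk ends at 8:40 AM + 370 min = 2:50 PM.
That matches the stated 2:50 PM, so the schedule is consistent.

Yes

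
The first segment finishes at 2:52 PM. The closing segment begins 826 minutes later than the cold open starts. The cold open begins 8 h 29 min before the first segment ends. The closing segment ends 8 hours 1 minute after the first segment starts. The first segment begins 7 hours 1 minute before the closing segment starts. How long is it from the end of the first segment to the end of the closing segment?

377 minutes

The cold open starts at 2:52 PM − 509 min = 6:23 AM.
The closing segment starts at 6:23 AM + 826 min = 8:09 PM.
The first segment starts at 8:09 PM − 421 min = 1:08 PM.
The closing segment ends at 1:08 PM + 481 min = 9:09 PM.
From 2:52 PM to 9:09 PM is 377 minutes.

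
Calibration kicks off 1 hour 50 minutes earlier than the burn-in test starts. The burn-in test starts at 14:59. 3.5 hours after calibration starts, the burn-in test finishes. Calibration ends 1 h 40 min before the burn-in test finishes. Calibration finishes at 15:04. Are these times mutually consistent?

No

Calibration starts at 14:59 − 110 min = 13:09.
The burn-in test ends at 13:09 + 210 min = 16:39.
Calibration ends at 16:39 − 100 min = 14:59.
But calibration is also said to end at 15:04 — a 5-minute conflict.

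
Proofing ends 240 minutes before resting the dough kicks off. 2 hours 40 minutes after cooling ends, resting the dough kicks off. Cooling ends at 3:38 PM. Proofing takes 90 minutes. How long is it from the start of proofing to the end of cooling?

2 h 50 min

Resting the dough starts at 3:38 PM + 160 min = 6:18 PM.
Proofing ends at 6:18 PM − 240 min = 2:18 PM.
Proofing starts at 2:18 PM − 90 min = 12:48 PM.
From 12:48 PM to 3:38 PM is 2 h 50 min.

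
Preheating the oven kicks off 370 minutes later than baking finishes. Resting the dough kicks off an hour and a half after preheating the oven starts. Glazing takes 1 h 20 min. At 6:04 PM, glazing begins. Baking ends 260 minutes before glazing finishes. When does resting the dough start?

10:44 PM

Glazing ends at 6:04 PM + 80 min = 7:24 PM.
Baking ends at 7:24 PM − 260 min = 3:04 PM.
Preheating the oven starts at 3:04 PM + 370 min = 9:14 PM.
Resting the dough starts at 9:14 PM + 90 min = 10:44 PM.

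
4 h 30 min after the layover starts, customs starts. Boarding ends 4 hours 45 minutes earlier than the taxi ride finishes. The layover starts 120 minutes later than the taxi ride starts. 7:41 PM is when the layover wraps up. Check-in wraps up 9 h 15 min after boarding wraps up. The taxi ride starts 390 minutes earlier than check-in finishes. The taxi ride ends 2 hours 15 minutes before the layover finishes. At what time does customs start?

9:56 PM

The taxi ride ends at 7:41 PM − 135 min = 5:26 PM.
Boarding ends at 5:26 PM − 285 min = 12:41 PM.
Check-in ends at 12:41 PM + 555 min = 9:56 PM.
The taxi ride starts at 9:56 PM − 390 min = 3:26 PM.
The layover starts at 3:26 PM + 120 min = 5:26 PM.
Customs starts at 5:26 PM + 270 min = 9:56 PM.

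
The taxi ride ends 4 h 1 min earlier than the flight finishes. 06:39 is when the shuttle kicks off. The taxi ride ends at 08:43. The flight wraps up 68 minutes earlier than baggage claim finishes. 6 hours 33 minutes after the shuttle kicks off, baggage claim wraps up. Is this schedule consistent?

No

Baggage claim ends at 06:39 + 393 min = 13:12.
The flight ends at 13:12 − 68 min = 12:04.
The taxi ride ends at 12:04 − 241 min = 08:03.
But the taxi ride is also said to end at 08:43 — a 40-minute conflict.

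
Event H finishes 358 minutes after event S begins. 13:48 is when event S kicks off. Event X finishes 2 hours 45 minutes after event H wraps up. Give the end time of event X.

Event H ends at 13:48 + 358 min = 19:46.
Event X ends at 19:46 + 165 min = 22:31.

22:31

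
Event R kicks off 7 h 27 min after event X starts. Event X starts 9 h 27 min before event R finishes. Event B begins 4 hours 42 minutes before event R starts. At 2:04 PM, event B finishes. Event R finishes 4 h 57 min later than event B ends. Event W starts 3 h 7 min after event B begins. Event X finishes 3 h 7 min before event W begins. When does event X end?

12:19 PM

Event R ends at 2:04 PM + 297 min = 7:01 PM.
Event X starts at 7:01 PM − 567 min = 9:34 AM.
Event R starts at 9:34 AM + 447 min = 5:01 PM.
Event B starts at 5:01 PM − 282 min = 12:19 PM.
Event W starts at 12:19 PM + 187 min = 3:26 PM.
Event X ends at 3:26 PM − 187 min = 12:19 PM.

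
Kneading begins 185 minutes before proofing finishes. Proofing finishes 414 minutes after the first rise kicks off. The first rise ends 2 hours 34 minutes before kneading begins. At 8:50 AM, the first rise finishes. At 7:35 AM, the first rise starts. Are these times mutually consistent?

Proofing ends at 7:35 AM + 414 min = 2:29 PM.
Kneading starts at 2:29 PM − 185 min = 11:24 AM.
The first rise ends at 11:24 AM − 154 min = 8:50 AM.
That matches the stated 8:50 AM, so the schedule is consistent.

Yes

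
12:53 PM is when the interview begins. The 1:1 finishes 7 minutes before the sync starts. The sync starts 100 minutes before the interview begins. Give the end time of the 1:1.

The sync starts at 12:53 PM − 100 min = 11:13 AM.
The 1:1 ends at 11:13 AM − 7 min = 11:06 AM.

11:06 AM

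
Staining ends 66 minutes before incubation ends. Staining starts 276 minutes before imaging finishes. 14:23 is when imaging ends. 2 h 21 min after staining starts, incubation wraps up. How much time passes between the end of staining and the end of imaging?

3 hours 21 minutes

Staining starts at 14:23 − 276 min = 09:47.
Incubation ends at 09:47 + 141 min = 12:08.
Staining ends at 12:08 − 66 min = 11:02.
From 11:02 to 14:23 is 3 hours 21 minutes.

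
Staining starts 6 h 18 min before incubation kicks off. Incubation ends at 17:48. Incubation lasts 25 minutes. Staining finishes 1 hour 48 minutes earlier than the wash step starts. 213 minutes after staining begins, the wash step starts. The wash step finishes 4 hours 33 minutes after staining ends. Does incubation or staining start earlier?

staining

Incubation starts at 17:48 − 25 min = 17:23.
Staining starts at 17:23 − 378 min = 11:05.
Incubation starts at 17:23 and staining starts at 11:05, so staining is first.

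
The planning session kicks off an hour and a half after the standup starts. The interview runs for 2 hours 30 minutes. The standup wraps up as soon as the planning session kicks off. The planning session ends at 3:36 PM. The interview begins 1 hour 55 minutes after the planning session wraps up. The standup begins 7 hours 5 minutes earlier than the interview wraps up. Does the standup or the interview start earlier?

The interview starts at 3:36 PM + 115 min = 5:31 PM.
The interview ends at 5:31 PM + 150 min = 8:01 PM.
The standup starts at 8:01 PM − 425 min = 12:56 PM.
The standup starts at 12:56 PM and the interview starts at 5:31 PM, so the standup is first.

the standup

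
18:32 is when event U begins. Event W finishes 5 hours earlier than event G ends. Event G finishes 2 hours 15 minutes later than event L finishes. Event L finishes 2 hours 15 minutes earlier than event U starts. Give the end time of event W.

13:32

Event L ends at 18:32 − 135 min = 16:17.
Event G ends at 16:17 + 135 min = 18:32.
Event W ends at 18:32 − 300 min = 13:32.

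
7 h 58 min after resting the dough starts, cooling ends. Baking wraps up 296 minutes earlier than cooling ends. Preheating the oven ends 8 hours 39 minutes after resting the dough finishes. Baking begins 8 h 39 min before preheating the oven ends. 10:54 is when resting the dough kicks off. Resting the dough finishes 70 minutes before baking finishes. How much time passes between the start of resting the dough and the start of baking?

112 minutes

Cooling ends at 10:54 + 478 min = 18:52.
Baking ends at 18:52 − 296 min = 13:56.
Resting the dough ends at 13:56 − 70 min = 12:46.
Preheating the oven ends at 12:46 + 519 min = 21:25.
Baking starts at 21:25 − 519 min = 12:46.
From 10:54 to 12:46 is 112 minutes.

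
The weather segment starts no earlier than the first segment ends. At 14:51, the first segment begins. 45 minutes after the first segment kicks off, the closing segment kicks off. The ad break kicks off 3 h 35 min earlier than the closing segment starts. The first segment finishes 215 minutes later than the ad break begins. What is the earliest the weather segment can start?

The closing segment starts at 14:51 + 45 min = 15:36.
The ad break starts at 15:36 − 215 min = 12:01.
The first segment ends at 12:01 + 215 min = 15:36.
The weather segment is bounded by the first segment, so the earliest it can start is 15:36.

15:36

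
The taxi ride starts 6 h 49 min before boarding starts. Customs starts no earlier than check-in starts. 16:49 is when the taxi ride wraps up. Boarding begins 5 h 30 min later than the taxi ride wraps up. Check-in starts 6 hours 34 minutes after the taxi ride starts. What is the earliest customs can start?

22:04

Boarding starts at 16:49 + 330 min = 22:19.
The taxi ride starts at 22:19 − 409 min = 15:30.
Check-in starts at 15:30 + 394 min = 22:04.
Customs is bounded by check-in, so the earliest it can start is 22:04.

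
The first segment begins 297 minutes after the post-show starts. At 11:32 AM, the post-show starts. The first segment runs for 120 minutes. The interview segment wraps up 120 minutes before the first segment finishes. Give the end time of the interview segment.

The first segment starts at 11:32 AM + 297 min = 4:29 PM.
The first segment ends at 4:29 PM + 120 min = 6:29 PM.
The interview segment ends at 6:29 PM − 120 min = 4:29 PM.

4:29 PM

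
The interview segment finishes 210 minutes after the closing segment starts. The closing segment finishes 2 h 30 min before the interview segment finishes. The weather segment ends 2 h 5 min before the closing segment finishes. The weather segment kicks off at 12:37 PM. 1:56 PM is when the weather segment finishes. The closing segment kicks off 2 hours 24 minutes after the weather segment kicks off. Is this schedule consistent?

Yes

The closing segment starts at 12:37 PM + 144 min = 3:01 PM.
The interview segment ends at 3:01 PM + 210 min = 6:31 PM.
The closing segment ends at 6:31 PM − 150 min = 4:01 PM.
The weather segment ends at 4:01 PM − 125 min = 1:56 PM.
That matches the stated 1:56 PM, so the schedule is consistent.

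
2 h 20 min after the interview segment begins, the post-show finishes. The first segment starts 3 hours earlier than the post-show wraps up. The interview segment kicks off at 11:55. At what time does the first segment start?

11:15

The post-show ends at 11:55 + 140 min = 14:15.
The first segment starts at 14:15 − 180 min = 11:15.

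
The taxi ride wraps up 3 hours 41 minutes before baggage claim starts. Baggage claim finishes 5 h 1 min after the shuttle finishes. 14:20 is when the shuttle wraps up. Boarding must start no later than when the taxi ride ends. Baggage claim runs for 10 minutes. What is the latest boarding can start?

15:30

Baggage claim ends at 14:20 + 301 min = 19:21.
Baggage claim starts at 19:21 − 10 min = 19:11.
The taxi ride ends at 19:11 − 221 min = 15:30.
Boarding is bounded by the taxi ride, so the latest it can start is 15:30.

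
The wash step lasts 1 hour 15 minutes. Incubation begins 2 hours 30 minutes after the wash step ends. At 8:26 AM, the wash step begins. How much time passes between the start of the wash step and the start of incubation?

The wash step ends at 8:26 AM + 75 min = 9:41 AM.
Incubation starts at 9:41 AM + 150 min = 12:11 PM.
From 8:26 AM to 12:11 PM is 3 hours 45 minutes.

3 hours 45 minutes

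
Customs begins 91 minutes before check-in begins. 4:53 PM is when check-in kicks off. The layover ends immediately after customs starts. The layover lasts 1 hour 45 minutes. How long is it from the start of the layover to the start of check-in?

Customs starts at 4:53 PM − 91 min = 3:22 PM.
So the layover ends at 3:22 PM.
The layover starts at 3:22 PM − 105 min = 1:37 PM.
From 1:37 PM to 4:53 PM is 196 minutes.

196 minutes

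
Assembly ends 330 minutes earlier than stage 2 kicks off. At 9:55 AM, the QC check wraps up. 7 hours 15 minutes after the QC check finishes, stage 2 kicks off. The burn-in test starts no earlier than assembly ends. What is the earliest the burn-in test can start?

11:40 AM

Stage 2 starts at 9:55 AM + 435 min = 5:10 PM.
Assembly ends at 5:10 PM − 330 min = 11:40 AM.
The burn-in test is bounded by assembly, so the earliest it can start is 11:40 AM.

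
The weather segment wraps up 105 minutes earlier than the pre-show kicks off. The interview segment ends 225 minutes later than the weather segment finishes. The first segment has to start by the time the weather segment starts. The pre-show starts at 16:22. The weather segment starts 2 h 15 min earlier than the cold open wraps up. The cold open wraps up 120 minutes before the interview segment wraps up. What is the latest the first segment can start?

The weather segment ends at 16:22 − 105 min = 14:37.
The interview segment ends at 14:37 + 225 min = 18:22.
The cold open ends at 18:22 − 120 min = 16:22.
The weather segment starts at 16:22 − 135 min = 14:07.
The first segment is bounded by the weather segment, so the latest it can start is 14:07.

14:07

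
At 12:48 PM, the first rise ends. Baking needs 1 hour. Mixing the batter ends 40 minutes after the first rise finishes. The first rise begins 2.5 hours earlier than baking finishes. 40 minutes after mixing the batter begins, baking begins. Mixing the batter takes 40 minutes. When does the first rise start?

Mixing the batter ends at 12:48 PM + 40 min = 1:28 PM.
Mixing the batter starts at 1:28 PM − 40 min = 12:48 PM.
Baking starts at 12:48 PM + 40 min = 1:28 PM.
Baking ends at 1:28 PM + 60 min = 2:28 PM.
The first rise starts at 2:28 PM − 150 min = 11:58 AM.

11:58 AM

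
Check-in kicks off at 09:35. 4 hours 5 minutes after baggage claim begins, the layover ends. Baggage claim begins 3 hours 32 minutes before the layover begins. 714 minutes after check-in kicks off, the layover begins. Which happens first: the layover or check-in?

The layover starts at 09:35 + 714 min = 21:29.
The layover starts at 21:29 and check-in starts at 09:35, so check-in is first.

check-in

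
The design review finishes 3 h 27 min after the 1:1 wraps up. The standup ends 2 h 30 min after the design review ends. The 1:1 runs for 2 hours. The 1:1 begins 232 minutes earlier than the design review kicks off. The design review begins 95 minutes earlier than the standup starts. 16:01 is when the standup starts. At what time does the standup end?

The design review starts at 16:01 − 95 min = 14:26.
The 1:1 starts at 14:26 − 232 min = 10:34.
The 1:1 ends at 10:34 + 120 min = 12:34.
The design review ends at 12:34 + 207 min = 16:01.
The standup ends at 16:01 + 150 min = 18:31.

18:31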